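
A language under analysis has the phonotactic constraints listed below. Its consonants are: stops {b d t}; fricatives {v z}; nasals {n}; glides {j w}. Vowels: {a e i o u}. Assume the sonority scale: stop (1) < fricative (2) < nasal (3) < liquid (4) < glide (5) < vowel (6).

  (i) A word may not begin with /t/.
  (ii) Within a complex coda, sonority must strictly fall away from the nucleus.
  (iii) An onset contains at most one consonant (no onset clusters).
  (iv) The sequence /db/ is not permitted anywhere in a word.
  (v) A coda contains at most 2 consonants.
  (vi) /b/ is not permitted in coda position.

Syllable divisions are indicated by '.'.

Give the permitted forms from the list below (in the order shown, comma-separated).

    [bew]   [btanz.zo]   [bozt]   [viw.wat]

[bew], [bozt], [viw.wat]

[bew] — σ1 onset /b/, coda /w/ ok → permitted
[btanz.zo] — violates constraint (iii): syllable 1 onset /bt/ has 2 consonants (> 1) → not permitted
[bozt] — σ1 onset /b/, coda /zt/ (2→1 falls) ok → permitted
[viw.wat] — σ1 onset /v/, coda /w/ ok; σ2 onset /w/, coda /t/ ok → permitted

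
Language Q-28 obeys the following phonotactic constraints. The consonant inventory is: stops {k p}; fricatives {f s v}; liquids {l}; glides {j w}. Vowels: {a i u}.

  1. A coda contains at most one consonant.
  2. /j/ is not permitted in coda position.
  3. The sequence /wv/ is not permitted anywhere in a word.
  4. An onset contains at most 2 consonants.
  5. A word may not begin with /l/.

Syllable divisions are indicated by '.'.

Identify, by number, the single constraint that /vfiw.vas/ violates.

3

/vfiw.vas/: contains banned sequence /wv/.
This is a violation of constraint 3: "The sequence /wv/ is not permitted anywhere in a word."
The remaining constraints (1, 2, 4, 5) are satisfied.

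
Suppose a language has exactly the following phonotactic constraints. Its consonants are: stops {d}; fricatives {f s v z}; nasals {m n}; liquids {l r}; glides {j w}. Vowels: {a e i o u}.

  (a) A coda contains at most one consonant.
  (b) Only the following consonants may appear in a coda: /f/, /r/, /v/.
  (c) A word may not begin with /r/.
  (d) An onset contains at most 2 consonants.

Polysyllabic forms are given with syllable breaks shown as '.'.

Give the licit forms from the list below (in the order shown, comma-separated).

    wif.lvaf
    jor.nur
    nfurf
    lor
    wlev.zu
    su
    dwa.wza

wif.lvaf — σ1 onset /w/, coda /f/ ok; σ2 onset /lv/ (2C), coda /f/ ok → licit
jor.nur — σ1 onset /j/, coda /r/ ok; σ2 onset /n/, coda /r/ ok → licit
nfurf — violates constraint (a): syllable 1 coda /rf/ has 2 consonants (> 1) → illicit
lor — σ1 onset /l/, coda /r/ ok → licit
wlev.zu — σ1 onset /wl/ (2C), coda /v/ ok; σ2 onset /z/, coda /∅/ ok → licit
su — σ1 onset /s/, coda /∅/ ok → licit
dwa.wza — σ1 onset /dw/ (2C), coda /∅/ ok; σ2 onset /wz/ (2C), coda /∅/ ok → licit

wif.lvaf, jor.nur, lor, wlev.zu, su, dwa.wza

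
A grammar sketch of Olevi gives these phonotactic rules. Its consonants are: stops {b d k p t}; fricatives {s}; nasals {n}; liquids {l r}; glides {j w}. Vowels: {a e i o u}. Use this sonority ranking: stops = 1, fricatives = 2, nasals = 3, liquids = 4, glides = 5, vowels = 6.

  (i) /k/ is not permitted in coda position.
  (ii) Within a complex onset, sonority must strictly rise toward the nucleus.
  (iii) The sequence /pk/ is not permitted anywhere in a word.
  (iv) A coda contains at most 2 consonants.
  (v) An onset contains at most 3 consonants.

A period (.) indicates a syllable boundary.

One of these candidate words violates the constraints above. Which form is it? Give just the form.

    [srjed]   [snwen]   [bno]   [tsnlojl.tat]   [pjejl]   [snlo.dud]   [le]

[tsnlojl.tat]

[srjed] — σ1 onset /srj/ (2→4→5 rises), coda /d/ ok → well-formed
[snwen] — σ1 onset /snw/ (2→3→5 rises), coda /n/ ok → well-formed
[bno] — σ1 onset /bn/ (1→3 rises), coda /∅/ ok → well-formed
[tsnlojl.tat] — violates constraint (v): syllable 1 onset /tsnl/ has 4 consonants (> 3) → ill-formed
[pjejl] — σ1 onset /pj/ (1→5 rises), coda /jl/ (2C) ok → well-formed
[snlo.dud] — σ1 onset /snl/ (2→3→4 rises), coda /∅/ ok; σ2 onset /d/, coda /d/ ok → well-formed
[le] — σ1 onset /l/, coda /∅/ ok → well-formed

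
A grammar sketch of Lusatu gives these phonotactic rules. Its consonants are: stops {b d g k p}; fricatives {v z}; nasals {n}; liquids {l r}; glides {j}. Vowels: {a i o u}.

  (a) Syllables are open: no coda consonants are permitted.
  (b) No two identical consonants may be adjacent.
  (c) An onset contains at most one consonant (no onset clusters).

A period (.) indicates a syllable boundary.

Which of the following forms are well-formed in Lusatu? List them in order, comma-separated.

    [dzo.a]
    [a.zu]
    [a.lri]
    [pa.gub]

[dzo.a] — violates constraint (c): syllable 1 onset /dz/ has 2 consonants (> 1) → ill-formed
[a.zu] — σ1 onset /∅/, coda /∅/ ok; σ2 onset /z/, coda /∅/ ok → well-formed
[a.lri] — violates constraint (c): syllable 2 onset /lr/ has 2 consonants (> 1) → ill-formed
[pa.gub] — violates constraint (a): syllable 2 coda /b/ has 1 consonant (> 0) → ill-formed

[a.zu]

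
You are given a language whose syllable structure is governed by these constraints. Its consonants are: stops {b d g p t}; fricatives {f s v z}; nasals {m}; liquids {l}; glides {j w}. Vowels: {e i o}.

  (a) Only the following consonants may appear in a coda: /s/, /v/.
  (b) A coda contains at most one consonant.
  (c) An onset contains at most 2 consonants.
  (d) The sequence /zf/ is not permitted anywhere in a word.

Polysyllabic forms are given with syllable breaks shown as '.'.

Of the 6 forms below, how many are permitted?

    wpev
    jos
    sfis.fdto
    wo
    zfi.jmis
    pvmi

wpev — σ1 onset /wp/ (2C), coda /v/ ok → permitted
jos — σ1 onset /j/, coda /s/ ok → permitted
sfis.fdto — violates constraint (c): syllable 2 onset /fdt/ has 3 consonants (> 2) → not permitted
wo — σ1 onset /w/, coda /∅/ ok → permitted
zfi.jmis — violates constraint (d): contains banned sequence /zf/ → not permitted
pvmi — violates constraint (c): syllable 1 onset /pvm/ has 3 consonants (> 2) → not permitted
Permitted: wpev, jos, wo → 3.

3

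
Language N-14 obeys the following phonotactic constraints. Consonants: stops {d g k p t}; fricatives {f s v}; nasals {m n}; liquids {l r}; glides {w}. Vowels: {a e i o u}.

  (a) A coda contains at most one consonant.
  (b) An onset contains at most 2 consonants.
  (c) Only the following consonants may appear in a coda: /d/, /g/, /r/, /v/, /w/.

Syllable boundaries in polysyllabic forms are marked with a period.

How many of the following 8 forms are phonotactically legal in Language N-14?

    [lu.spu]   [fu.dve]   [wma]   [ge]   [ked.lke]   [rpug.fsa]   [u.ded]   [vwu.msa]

[lu.spu] — σ1 onset /l/, coda /∅/ ok; σ2 onset /sp/ (2C), coda /∅/ ok → phonotactically legal
[fu.dve] — σ1 onset /f/, coda /∅/ ok; σ2 onset /dv/ (2C), coda /∅/ ok → phonotactically legal
[wma] — σ1 onset /wm/ (2C), coda /∅/ ok → phonotactically legal
[ge] — σ1 onset /g/, coda /∅/ ok → phonotactically legal
[ked.lke] — σ1 onset /k/, coda /d/ ok; σ2 onset /lk/ (2C), coda /∅/ ok → phonotactically legal
[rpug.fsa] — σ1 onset /rp/ (2C), coda /g/ ok; σ2 onset /fs/ (2C), coda /∅/ ok → phonotactically legal
[u.ded] — σ1 onset /∅/, coda /∅/ ok; σ2 onset /d/, coda /d/ ok → phonotactically legal
[vwu.msa] — σ1 onset /vw/ (2C), coda /∅/ ok; σ2 onset /ms/ (2C), coda /∅/ ok → phonotactically legal
Phonotactically legal: [lu.spu], [fu.dve], [wma], [ge], [ked.lke], [rpug.fsa], [u.ded], [vwu.msa] → 8.

8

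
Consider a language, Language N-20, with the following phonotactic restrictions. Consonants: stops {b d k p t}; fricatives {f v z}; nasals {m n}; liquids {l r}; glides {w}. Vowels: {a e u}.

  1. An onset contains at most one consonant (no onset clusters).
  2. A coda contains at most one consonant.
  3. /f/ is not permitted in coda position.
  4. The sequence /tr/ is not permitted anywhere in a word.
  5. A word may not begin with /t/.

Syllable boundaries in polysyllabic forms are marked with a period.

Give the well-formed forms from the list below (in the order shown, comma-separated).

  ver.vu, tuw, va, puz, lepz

ver.vu — σ1 onset /v/, coda /r/ ok; σ2 onset /v/, coda /∅/ ok → well-formed
tuw — violates constraint 5: word begins with /t/ → ill-formed
va — σ1 onset /v/, coda /∅/ ok → well-formed
puz — σ1 onset /p/, coda /z/ ok → well-formed
lepz — violates constraint 2: syllable 1 coda /pz/ has 2 consonants (> 1) → ill-formed

ver.vu, va, puz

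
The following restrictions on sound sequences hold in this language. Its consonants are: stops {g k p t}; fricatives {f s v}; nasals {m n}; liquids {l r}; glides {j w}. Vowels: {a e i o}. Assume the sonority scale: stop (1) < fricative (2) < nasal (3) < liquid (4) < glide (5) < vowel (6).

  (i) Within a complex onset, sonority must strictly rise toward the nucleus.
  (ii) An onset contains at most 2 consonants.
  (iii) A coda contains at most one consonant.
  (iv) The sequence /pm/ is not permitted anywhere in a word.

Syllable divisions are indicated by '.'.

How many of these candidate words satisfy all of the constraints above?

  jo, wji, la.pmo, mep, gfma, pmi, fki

jo — σ1 onset /j/, coda /∅/ ok → phonotactically legal
wji — violates constraint (i): syllable 1 onset /wj/: /w/ (glide, 5) → /j/ (glide, 5) does not rise → phonotactically illegal
la.pmo — violates constraint (iv): contains banned sequence /pm/ → phonotactically illegal
mep — σ1 onset /m/, coda /p/ ok → phonotactically legal
gfma — violates constraint (ii): syllable 1 onset /gfm/ has 3 consonants (> 2) → phonotactically illegal
pmi — violates constraint (iv): contains banned sequence /pm/ → phonotactically illegal
fki — violates constraint (i): syllable 1 onset /fk/: /f/ (fricative, 2) → /k/ (stop, 1) does not rise → phonotactically illegal
Phonotactically legal: jo, mep → 2.

2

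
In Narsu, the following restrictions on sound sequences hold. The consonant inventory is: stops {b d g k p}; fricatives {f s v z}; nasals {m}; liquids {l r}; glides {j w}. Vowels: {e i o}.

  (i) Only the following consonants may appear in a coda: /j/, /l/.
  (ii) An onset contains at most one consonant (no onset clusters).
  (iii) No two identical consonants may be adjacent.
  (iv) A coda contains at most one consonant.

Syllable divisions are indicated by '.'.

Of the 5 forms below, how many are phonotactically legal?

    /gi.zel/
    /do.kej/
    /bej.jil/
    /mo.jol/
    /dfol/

/gi.zel/ — σ1 onset /g/, coda /∅/ ok; σ2 onset /z/, coda /l/ ok → phonotactically legal
/do.kej/ — σ1 onset /d/, coda /∅/ ok; σ2 onset /k/, coda /j/ ok → phonotactically legal
/bej.jil/ — violates constraint (iii): adjacent identical consonants /jj/ → phonotactically illegal
/mo.jol/ — σ1 onset /m/, coda /∅/ ok; σ2 onset /j/, coda /l/ ok → phonotactically legal
/dfol/ — violates constraint (ii): syllable 1 onset /df/ has 2 consonants (> 1) → phonotactically illegal
Phonotactically legal: /gi.zel/, /do.kej/, /mo.jol/ → 3.

3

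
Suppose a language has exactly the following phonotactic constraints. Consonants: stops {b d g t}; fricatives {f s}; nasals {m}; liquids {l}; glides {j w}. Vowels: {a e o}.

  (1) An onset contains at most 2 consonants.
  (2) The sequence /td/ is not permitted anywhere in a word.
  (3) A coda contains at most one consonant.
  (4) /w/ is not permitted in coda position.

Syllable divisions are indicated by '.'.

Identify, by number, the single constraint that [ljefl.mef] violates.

3

[ljefl.mef]: syllable 1 coda /fl/ has 2 consonants (> 1).
This is a violation of constraint 3: "A coda contains at most one consonant."
The remaining constraints (1, 2, 4) are satisfied.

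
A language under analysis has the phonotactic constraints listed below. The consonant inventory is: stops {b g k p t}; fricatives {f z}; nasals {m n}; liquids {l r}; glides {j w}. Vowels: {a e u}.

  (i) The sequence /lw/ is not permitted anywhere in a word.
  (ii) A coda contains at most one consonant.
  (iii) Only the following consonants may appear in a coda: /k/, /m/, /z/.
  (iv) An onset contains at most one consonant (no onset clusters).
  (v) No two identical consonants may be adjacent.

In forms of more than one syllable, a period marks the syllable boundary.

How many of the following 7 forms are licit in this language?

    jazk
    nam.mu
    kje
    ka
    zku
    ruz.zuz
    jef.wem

1

jazk — violates constraint (ii): syllable 1 coda /zk/ has 2 consonants (> 1) → illicit
nam.mu — violates constraint (v): adjacent identical consonants /mm/ → illicit
kje — violates constraint (iv): syllable 1 onset /kj/ has 2 consonants (> 1) → illicit
ka — σ1 onset /k/, coda /∅/ ok → licit
zku — violates constraint (iv): syllable 1 onset /zk/ has 2 consonants (> 1) → illicit
ruz.zuz — violates constraint (v): adjacent identical consonants /zz/ → illicit
jef.wem — violates constraint (iii): syllable 1 coda contains /f/, which is not a licensed coda consonant → illicit
Licit: ka → 1.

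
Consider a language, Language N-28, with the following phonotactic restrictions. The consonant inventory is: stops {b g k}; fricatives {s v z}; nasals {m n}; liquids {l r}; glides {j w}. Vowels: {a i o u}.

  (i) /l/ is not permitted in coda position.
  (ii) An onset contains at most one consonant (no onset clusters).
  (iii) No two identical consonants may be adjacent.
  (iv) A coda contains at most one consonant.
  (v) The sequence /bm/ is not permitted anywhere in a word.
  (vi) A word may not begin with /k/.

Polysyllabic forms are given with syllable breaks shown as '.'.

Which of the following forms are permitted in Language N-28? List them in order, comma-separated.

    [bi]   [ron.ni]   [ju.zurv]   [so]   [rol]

[bi], [so]

[bi] — σ1 onset /b/, coda /∅/ ok → permitted
[ron.ni] — violates constraint (iii): adjacent identical consonants /nn/ → not permitted
[ju.zurv] — violates constraint (iv): syllable 2 coda /rv/ has 2 consonants (> 1) → not permitted
[so] — σ1 onset /s/, coda /∅/ ok → permitted
[rol] — violates constraint (i): syllable 1 coda contains /l/ → not permitted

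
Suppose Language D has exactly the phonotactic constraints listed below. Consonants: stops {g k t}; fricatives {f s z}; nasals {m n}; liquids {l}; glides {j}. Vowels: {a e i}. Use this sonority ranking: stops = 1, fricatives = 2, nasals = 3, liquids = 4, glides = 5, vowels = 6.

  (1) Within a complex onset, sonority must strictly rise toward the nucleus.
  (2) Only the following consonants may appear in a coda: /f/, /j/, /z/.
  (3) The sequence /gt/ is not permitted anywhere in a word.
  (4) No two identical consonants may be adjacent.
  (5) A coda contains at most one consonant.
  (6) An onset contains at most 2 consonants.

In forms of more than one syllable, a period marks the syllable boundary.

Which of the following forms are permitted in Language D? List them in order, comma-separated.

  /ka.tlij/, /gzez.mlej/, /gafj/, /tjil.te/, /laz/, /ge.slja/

/ka.tlij/, /gzez.mlej/, /laz/

/ka.tlij/ — σ1 onset /k/, coda /∅/ ok; σ2 onset /tl/ (1→4 rises), coda /j/ ok → permitted
/gzez.mlej/ — σ1 onset /gz/ (1→2 rises), coda /z/ ok; σ2 onset /ml/ (3→4 rises), coda /j/ ok → permitted
/gafj/ — violates constraint 5: syllable 1 coda /fj/ has 2 consonants (> 1) → not permitted
/tjil.te/ — violates constraint 2: syllable 1 coda contains /l/, which is not a licensed coda consonant → not permitted
/laz/ — σ1 onset /l/, coda /z/ ok → permitted
/ge.slja/ — violates constraint 6: syllable 2 onset /slj/ has 3 consonants (> 2) → not permitted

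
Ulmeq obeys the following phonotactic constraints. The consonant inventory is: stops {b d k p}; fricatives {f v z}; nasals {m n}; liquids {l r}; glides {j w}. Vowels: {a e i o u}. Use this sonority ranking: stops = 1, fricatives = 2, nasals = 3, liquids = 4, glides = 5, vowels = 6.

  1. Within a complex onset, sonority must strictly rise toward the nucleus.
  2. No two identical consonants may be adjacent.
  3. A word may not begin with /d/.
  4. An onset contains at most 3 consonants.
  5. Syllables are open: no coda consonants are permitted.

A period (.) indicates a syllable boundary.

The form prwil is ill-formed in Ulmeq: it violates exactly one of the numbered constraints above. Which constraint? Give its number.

5

prwil: syllable 1 coda /l/ has 1 consonant (> 0).
This is a violation of constraint 5: "Syllables are open: no coda consonants are permitted."
The remaining constraints (1, 2, 3, 4) are satisfied.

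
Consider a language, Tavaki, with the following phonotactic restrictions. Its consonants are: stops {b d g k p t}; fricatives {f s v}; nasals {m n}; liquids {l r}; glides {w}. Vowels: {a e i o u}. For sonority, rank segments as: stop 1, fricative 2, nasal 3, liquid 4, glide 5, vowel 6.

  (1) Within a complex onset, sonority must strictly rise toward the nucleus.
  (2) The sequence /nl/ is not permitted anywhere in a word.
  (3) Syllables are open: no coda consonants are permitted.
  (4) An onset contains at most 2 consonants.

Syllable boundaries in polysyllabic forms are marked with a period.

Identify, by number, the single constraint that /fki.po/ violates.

1

/fki.po/: syllable 1 onset /fk/: /f/ (fricative, 2) → /k/ (stop, 1) does not rise.
This is a violation of constraint 1: "Within a complex onset, sonority must strictly rise toward the nucleus."
The remaining constraints (2, 3, 4) are satisfied.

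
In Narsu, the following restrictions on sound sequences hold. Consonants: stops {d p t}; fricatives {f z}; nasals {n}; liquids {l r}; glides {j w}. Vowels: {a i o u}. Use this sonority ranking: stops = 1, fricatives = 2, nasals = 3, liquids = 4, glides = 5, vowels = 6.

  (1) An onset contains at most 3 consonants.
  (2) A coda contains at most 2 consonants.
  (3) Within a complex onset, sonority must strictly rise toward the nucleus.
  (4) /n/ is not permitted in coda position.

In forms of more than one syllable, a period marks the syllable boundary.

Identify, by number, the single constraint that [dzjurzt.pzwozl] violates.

[dzjurzt.pzwozl]: syllable 1 coda /rzt/ has 3 consonants (> 2).
This is a violation of constraint 2: "A coda contains at most 2 consonants."
The remaining constraints (1, 3, 4) are satisfied.

2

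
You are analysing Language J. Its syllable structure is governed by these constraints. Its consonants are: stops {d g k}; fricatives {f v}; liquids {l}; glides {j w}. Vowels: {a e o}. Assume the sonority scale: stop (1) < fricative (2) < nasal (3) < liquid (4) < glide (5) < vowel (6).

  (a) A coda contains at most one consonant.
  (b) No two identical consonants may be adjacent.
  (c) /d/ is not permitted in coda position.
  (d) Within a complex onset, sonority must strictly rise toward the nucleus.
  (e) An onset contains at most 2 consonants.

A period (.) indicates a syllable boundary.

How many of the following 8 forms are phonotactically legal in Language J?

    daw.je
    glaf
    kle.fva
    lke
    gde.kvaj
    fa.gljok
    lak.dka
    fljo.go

daw.je — σ1 onset /d/, coda /w/ ok; σ2 onset /j/, coda /∅/ ok → phonotactically legal
glaf — σ1 onset /gl/ (1→4 rises), coda /f/ ok → phonotactically legal
kle.fva — violates constraint (d): syllable 2 onset /fv/: /f/ (fricative, 2) → /v/ (fricative, 2) does not rise → phonotactically illegal
lke — violates constraint (d): syllable 1 onset /lk/: /l/ (liquid, 4) → /k/ (stop, 1) does not rise → phonotactically illegal
gde.kvaj — violates constraint (d): syllable 1 onset /gd/: /g/ (stop, 1) → /d/ (stop, 1) does not rise → phonotactically illegal
fa.gljok — violates constraint (e): syllable 2 onset /glj/ has 3 consonants (> 2) → phonotactically illegal
lak.dka — violates constraint (d): syllable 2 onset /dk/: /d/ (stop, 1) → /k/ (stop, 1) does not rise → phonotactically illegal
fljo.go — violates constraint (e): syllable 1 onset /flj/ has 3 consonants (> 2) → phonotactically illegal
Phonotactically legal: daw.je, glaf → 2.

2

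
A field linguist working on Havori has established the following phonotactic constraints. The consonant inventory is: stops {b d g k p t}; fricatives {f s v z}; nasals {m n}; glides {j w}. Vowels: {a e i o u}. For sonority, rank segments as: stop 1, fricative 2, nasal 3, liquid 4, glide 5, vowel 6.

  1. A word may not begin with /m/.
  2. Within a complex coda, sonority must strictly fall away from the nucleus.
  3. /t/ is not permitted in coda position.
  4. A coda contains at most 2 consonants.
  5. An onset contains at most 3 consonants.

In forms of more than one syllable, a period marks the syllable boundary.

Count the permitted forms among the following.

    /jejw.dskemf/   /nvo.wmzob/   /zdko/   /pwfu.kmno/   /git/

/jejw.dskemf/ — violates constraint 2: syllable 1 coda /jw/: /j/ (glide, 5) → /w/ (glide, 5) does not fall → not permitted
/nvo.wmzob/ — σ1 onset /nv/ (2C), coda /∅/ ok; σ2 onset /wmz/ (3C), coda /b/ ok → permitted
/zdko/ — σ1 onset /zdk/ (3C), coda /∅/ ok → permitted
/pwfu.kmno/ — σ1 onset /pwf/ (3C), coda /∅/ ok; σ2 onset /kmn/ (3C), coda /∅/ ok → permitted
/git/ — violates constraint 3: syllable 1 coda contains /t/ → not permitted
Permitted: /nvo.wmzob/, /zdko/, /pwfu.kmno/ → 3.

3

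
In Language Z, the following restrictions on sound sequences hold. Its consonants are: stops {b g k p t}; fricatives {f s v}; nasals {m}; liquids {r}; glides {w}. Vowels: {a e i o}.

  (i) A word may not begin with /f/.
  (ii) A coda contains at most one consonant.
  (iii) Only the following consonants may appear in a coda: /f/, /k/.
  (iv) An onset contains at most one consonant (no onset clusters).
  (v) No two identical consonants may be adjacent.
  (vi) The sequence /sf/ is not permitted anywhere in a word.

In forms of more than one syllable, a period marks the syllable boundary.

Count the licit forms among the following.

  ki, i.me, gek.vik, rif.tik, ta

5

ki — σ1 onset /k/, coda /∅/ ok → licit
i.me — σ1 onset /∅/, coda /∅/ ok; σ2 onset /m/, coda /∅/ ok → licit
gek.vik — σ1 onset /g/, coda /k/ ok; σ2 onset /v/, coda /k/ ok → licit
rif.tik — σ1 onset /r/, coda /f/ ok; σ2 onset /t/, coda /k/ ok → licit
ta — σ1 onset /t/, coda /∅/ ok → licit
Licit: ki, i.me, gek.vik, rif.tik, ta → 5.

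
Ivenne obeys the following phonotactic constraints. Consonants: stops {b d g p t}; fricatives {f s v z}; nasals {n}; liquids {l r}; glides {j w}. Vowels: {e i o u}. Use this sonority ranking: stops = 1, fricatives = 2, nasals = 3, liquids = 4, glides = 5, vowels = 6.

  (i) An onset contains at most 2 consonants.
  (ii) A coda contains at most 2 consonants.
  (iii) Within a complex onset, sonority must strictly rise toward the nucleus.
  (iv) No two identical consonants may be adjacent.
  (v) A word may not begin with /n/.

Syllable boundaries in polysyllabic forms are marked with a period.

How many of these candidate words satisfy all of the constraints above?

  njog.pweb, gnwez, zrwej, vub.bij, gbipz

0

njog.pweb — violates constraint (v): word begins with /n/ → not permitted
gnwez — violates constraint (i): syllable 1 onset /gnw/ has 3 consonants (> 2) → not permitted
zrwej — violates constraint (i): syllable 1 onset /zrw/ has 3 consonants (> 2) → not permitted
vub.bij — violates constraint (iv): adjacent identical consonants /bb/ → not permitted
gbipz — violates constraint (iii): syllable 1 onset /gb/: /g/ (stop, 1) → /b/ (stop, 1) does not rise → not permitted
No form is permitted → 0.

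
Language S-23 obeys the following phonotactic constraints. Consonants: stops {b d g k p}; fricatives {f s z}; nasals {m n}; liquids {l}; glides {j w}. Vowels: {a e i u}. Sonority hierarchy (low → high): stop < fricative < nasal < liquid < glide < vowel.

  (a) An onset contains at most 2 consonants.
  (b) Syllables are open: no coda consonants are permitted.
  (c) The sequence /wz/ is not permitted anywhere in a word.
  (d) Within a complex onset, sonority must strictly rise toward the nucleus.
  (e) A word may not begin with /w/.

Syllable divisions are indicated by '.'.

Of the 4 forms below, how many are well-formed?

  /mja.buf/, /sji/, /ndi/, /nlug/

1

/mja.buf/ — violates constraint (b): syllable 2 coda /f/ has 1 consonant (> 0) → ill-formed
/sji/ — σ1 onset /sj/ (2→5 rises), coda /∅/ ok → well-formed
/ndi/ — violates constraint (d): syllable 1 onset /nd/: /n/ (nasal, 3) → /d/ (stop, 1) does not rise → ill-formed
/nlug/ — violates constraint (b): syllable 1 coda /g/ has 1 consonant (> 0) → ill-formed
Well-formed: /sji/ → 1.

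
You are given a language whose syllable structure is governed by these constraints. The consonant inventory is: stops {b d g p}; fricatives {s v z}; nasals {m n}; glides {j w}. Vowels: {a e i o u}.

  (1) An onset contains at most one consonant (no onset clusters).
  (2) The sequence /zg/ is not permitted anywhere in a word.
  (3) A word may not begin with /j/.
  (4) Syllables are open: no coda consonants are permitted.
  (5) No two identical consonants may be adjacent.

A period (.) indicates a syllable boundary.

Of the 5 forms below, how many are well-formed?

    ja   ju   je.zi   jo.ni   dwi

0

ja — violates constraint 3: word begins with /j/ → ill-formed
ju — violates constraint 3: word begins with /j/ → ill-formed
je.zi — violates constraint 3: word begins with /j/ → ill-formed
jo.ni — violates constraint 3: word begins with /j/ → ill-formed
dwi — violates constraint 1: syllable 1 onset /dw/ has 2 consonants (> 1) → ill-formed
No form is well-formed → 0.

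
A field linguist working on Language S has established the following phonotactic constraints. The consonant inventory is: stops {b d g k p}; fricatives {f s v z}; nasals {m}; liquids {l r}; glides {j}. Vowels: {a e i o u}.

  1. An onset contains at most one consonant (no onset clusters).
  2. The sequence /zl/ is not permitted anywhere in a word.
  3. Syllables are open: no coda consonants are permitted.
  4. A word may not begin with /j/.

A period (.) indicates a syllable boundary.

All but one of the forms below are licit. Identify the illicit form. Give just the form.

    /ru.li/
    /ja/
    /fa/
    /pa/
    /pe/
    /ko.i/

/ja/

/ru.li/ — σ1 onset /r/, coda /∅/ ok; σ2 onset /l/, coda /∅/ ok → licit
/ja/ — violates constraint 4: word begins with /j/ → illicit
/fa/ — σ1 onset /f/, coda /∅/ ok → licit
/pa/ — σ1 onset /p/, coda /∅/ ok → licit
/pe/ — σ1 onset /p/, coda /∅/ ok → licit
/ko.i/ — σ1 onset /k/, coda /∅/ ok; σ2 onset /∅/, coda /∅/ ok → licit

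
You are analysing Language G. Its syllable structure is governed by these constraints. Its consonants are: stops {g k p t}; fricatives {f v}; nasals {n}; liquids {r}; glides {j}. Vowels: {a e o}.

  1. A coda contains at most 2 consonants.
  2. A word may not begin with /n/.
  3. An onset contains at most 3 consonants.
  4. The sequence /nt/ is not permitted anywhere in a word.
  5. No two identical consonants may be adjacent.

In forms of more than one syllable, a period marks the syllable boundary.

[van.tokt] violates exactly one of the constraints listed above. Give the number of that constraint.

4

[van.tokt]: contains banned sequence /nt/.
This is a violation of constraint 4: "The sequence /nt/ is not permitted anywhere in a word."
The remaining constraints (1, 2, 3, 5) are satisfied.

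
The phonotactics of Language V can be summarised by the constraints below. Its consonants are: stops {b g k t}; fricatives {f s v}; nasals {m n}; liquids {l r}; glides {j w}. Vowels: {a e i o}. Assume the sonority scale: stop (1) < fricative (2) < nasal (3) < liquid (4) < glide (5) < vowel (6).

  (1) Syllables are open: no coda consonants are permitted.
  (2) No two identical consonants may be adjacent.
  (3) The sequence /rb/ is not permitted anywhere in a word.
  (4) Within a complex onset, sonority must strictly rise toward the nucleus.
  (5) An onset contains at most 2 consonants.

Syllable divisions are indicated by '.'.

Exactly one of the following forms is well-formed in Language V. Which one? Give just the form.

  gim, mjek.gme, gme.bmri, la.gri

la.gri

gim — violates constraint 1: syllable 1 coda /m/ has 1 consonant (> 0) → ill-formed
mjek.gme — violates constraint 1: syllable 1 coda /k/ has 1 consonant (> 0) → ill-formed
gme.bmri — violates constraint 5: syllable 2 onset /bmr/ has 3 consonants (> 2) → ill-formed
la.gri — σ1 onset /l/, coda /∅/ ok; σ2 onset /gr/ (1→4 rises), coda /∅/ ok → well-formed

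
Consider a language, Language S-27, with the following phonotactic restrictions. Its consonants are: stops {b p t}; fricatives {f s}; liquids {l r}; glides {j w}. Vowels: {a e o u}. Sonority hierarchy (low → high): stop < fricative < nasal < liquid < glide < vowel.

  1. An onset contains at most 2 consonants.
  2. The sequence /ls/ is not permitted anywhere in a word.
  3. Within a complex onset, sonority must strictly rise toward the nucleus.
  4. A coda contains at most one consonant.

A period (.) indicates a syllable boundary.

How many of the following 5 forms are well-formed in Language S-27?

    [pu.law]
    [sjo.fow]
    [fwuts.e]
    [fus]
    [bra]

4

[pu.law] — σ1 onset /p/, coda /∅/ ok; σ2 onset /l/, coda /w/ ok → well-formed
[sjo.fow] — σ1 onset /sj/ (2→5 rises), coda /∅/ ok; σ2 onset /f/, coda /w/ ok → well-formed
[fwuts.e] — violates constraint 4: syllable 1 coda /ts/ has 2 consonants (> 1) → ill-formed
[fus] — σ1 onset /f/, coda /s/ ok → well-formed
[bra] — σ1 onset /br/ (1→4 rises), coda /∅/ ok → well-formed
Well-formed: [pu.law], [sjo.fow], [fus], [bra] → 4.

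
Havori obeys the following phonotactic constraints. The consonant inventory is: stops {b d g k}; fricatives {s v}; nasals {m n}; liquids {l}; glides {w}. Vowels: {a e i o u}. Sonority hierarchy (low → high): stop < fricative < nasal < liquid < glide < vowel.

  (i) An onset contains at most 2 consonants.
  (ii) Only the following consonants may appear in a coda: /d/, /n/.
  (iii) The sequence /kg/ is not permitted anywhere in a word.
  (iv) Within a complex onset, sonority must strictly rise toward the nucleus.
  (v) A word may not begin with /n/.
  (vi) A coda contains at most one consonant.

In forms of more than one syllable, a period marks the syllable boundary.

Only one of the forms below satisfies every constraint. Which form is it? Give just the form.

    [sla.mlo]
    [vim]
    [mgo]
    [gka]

[sla.mlo]

[sla.mlo] — σ1 onset /sl/ (2→4 rises), coda /∅/ ok; σ2 onset /ml/ (3→4 rises), coda /∅/ ok → licit
[vim] — violates constraint (ii): syllable 1 coda contains /m/, which is not a licensed coda consonant → illicit
[mgo] — violates constraint (iv): syllable 1 onset /mg/: /m/ (nasal, 3) → /g/ (stop, 1) does not rise → illicit
[gka] — violates constraint (iv): syllable 1 onset /gk/: /g/ (stop, 1) → /k/ (stop, 1) does not rise → illicit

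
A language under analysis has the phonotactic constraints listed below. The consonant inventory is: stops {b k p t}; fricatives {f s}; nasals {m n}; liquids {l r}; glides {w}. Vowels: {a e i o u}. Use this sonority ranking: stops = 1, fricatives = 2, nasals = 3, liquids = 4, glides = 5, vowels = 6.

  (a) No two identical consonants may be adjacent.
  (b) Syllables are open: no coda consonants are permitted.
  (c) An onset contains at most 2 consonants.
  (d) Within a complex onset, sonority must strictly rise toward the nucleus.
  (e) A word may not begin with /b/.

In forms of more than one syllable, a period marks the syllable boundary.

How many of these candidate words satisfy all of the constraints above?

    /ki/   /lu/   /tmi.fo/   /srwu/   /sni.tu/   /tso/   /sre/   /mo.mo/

/ki/ — σ1 onset /k/, coda /∅/ ok → licit
/lu/ — σ1 onset /l/, coda /∅/ ok → licit
/tmi.fo/ — σ1 onset /tm/ (1→3 rises), coda /∅/ ok; σ2 onset /f/, coda /∅/ ok → licit
/srwu/ — violates constraint (c): syllable 1 onset /srw/ has 3 consonants (> 2) → illicit
/sni.tu/ — σ1 onset /sn/ (2→3 rises), coda /∅/ ok; σ2 onset /t/, coda /∅/ ok → licit
/tso/ — σ1 onset /ts/ (1→2 rises), coda /∅/ ok → licit
/sre/ — σ1 onset /sr/ (2→4 rises), coda /∅/ ok → licit
/mo.mo/ — σ1 onset /m/, coda /∅/ ok; σ2 onset /m/, coda /∅/ ok → licit
Licit: /ki/, /lu/, /tmi.fo/, /sni.tu/, /tso/, /sre/, /mo.mo/ → 7.

7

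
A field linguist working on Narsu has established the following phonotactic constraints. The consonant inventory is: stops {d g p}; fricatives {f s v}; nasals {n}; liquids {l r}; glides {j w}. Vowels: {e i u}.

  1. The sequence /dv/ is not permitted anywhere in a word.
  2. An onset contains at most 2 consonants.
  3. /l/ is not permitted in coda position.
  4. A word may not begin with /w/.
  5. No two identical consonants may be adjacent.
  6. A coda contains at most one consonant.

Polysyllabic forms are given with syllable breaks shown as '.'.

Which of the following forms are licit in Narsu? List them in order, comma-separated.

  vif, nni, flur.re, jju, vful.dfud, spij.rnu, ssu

vif, spij.rnu

vif — σ1 onset /v/, coda /f/ ok → licit
nni — violates constraint 5: adjacent identical consonants /nn/ → illicit
flur.re — violates constraint 5: adjacent identical consonants /rr/ → illicit
jju — violates constraint 5: adjacent identical consonants /jj/ → illicit
vful.dfud — violates constraint 3: syllable 1 coda contains /l/ → illicit
spij.rnu — σ1 onset /sp/ (2C), coda /j/ ok; σ2 onset /rn/ (2C), coda /∅/ ok → licit
ssu — violates constraint 5: adjacent identical consonants /ss/ → illicit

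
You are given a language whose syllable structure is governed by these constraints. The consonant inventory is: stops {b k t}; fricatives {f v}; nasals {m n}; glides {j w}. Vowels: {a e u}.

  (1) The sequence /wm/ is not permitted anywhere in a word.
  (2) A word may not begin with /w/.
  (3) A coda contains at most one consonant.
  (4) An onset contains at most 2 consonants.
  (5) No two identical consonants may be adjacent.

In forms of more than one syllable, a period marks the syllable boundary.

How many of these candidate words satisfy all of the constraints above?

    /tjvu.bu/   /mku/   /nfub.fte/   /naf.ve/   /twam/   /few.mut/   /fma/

5

/tjvu.bu/ — violates constraint 4: syllable 1 onset /tjv/ has 3 consonants (> 2) → not permitted
/mku/ — σ1 onset /mk/ (2C), coda /∅/ ok → permitted
/nfub.fte/ — σ1 onset /nf/ (2C), coda /b/ ok; σ2 onset /ft/ (2C), coda /∅/ ok → permitted
/naf.ve/ — σ1 onset /n/, coda /f/ ok; σ2 onset /v/, coda /∅/ ok → permitted
/twam/ — σ1 onset /tw/ (2C), coda /m/ ok → permitted
/few.mut/ — violates constraint 1: contains banned sequence /wm/ → not permitted
/fma/ — σ1 onset /fm/ (2C), coda /∅/ ok → permitted
Permitted: /mku/, /nfub.fte/, /naf.ve/, /twam/, /fma/ → 5.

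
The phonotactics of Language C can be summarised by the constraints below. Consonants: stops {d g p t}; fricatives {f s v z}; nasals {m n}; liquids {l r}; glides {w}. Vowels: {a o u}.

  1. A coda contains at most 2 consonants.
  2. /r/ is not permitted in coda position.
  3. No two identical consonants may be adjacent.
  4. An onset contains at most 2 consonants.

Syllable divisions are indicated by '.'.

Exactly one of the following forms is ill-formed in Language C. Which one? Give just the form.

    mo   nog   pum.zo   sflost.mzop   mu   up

mo — σ1 onset /m/, coda /∅/ ok → well-formed
nog — σ1 onset /n/, coda /g/ ok → well-formed
pum.zo — σ1 onset /p/, coda /m/ ok; σ2 onset /z/, coda /∅/ ok → well-formed
sflost.mzop — violates constraint 4: syllable 1 onset /sfl/ has 3 consonants (> 2) → ill-formed
mu — σ1 onset /m/, coda /∅/ ok → well-formed
up — σ1 onset /∅/, coda /p/ ok → well-formed

sflost.mzop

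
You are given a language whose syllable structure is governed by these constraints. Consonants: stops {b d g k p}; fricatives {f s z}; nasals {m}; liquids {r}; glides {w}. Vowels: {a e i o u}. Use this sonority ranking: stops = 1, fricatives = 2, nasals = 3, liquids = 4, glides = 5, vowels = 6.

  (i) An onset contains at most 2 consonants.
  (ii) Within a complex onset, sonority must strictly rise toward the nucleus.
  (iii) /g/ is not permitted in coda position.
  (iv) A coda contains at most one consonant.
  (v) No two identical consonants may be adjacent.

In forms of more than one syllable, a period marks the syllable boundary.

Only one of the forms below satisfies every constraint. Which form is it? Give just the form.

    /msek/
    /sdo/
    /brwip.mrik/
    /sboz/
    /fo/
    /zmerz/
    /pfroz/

/fo/

/msek/ — violates constraint (ii): syllable 1 onset /ms/: /m/ (nasal, 3) → /s/ (fricative, 2) does not rise → ill-formed
/sdo/ — violates constraint (ii): syllable 1 onset /sd/: /s/ (fricative, 2) → /d/ (stop, 1) does not rise → ill-formed
/brwip.mrik/ — violates constraint (i): syllable 1 onset /brw/ has 3 consonants (> 2) → ill-formed
/sboz/ — violates constraint (ii): syllable 1 onset /sb/: /s/ (fricative, 2) → /b/ (stop, 1) does not rise → ill-formed
/fo/ — σ1 onset /f/, coda /∅/ ok → well-formed
/zmerz/ — violates constraint (iv): syllable 1 coda /rz/ has 2 consonants (> 1) → ill-formed
/pfroz/ — violates constraint (i): syllable 1 onset /pfr/ has 3 consonants (> 2) → ill-formed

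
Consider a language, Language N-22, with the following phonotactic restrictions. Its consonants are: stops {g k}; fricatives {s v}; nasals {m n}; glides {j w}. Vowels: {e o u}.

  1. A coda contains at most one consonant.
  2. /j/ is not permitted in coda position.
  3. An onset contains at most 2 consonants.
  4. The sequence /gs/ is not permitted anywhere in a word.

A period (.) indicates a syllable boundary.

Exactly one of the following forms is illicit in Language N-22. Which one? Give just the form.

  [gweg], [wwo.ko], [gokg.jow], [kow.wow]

[gokg.jow]

[gweg] — σ1 onset /gw/ (2C), coda /g/ ok → licit
[wwo.ko] — σ1 onset /ww/ (2C), coda /∅/ ok; σ2 onset /k/, coda /∅/ ok → licit
[gokg.jow] — violates constraint 1: syllable 1 coda /kg/ has 2 consonants (> 1) → illicit
[kow.wow] — σ1 onset /k/, coda /w/ ok; σ2 onset /w/, coda /w/ ok → licit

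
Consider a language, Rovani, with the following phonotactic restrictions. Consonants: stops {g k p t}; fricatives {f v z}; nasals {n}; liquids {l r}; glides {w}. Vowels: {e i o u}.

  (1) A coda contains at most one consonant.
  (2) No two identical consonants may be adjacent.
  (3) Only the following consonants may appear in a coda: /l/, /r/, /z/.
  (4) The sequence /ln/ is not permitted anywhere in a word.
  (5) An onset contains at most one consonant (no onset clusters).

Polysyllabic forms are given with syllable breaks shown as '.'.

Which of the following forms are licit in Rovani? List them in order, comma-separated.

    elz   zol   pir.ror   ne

zol, ne

elz — violates constraint 1: syllable 1 coda /lz/ has 2 consonants (> 1) → illicit
zol — σ1 onset /z/, coda /l/ ok → licit
pir.ror — violates constraint 2: adjacent identical consonants /rr/ → illicit
ne — σ1 onset /n/, coda /∅/ ok → licit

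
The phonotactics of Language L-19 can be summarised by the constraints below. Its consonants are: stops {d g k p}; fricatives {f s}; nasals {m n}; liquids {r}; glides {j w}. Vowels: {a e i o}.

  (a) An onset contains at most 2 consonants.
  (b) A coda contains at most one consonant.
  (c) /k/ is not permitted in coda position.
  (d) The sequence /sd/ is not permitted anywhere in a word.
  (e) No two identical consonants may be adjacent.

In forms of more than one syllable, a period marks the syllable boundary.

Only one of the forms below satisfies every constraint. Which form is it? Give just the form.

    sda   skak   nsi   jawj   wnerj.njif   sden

nsi

sda — violates constraint (d): contains banned sequence /sd/ → phonotactically illegal
skak — violates constraint (c): syllable 1 coda contains /k/ → phonotactically illegal
nsi — σ1 onset /ns/ (2C), coda /∅/ ok → phonotactically legal
jawj — violates constraint (b): syllable 1 coda /wj/ has 2 consonants (> 1) → phonotactically illegal
wnerj.njif — violates constraint (b): syllable 1 coda /rj/ has 2 consonants (> 1) → phonotactically illegal
sden — violates constraint (d): contains banned sequence /sd/ → phonotactically illegal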